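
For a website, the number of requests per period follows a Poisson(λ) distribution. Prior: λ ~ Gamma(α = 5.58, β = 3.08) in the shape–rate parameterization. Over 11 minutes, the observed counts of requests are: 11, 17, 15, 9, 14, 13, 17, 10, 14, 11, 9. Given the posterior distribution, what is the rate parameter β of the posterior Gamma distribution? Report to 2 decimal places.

14.08

With a Gamma(shape α, rate β) prior, the Poisson likelihood is conjugate: the posterior is Gamma(α + ΣXᵢ, β + n).
Sum of counts S = 140 over n = 11 minutes.
Posterior: Gamma(α+S, β+n) = Gamma(5.58+140, 3.08+11) = Gamma(145.58, 14.08).
Posterior β = 14.08.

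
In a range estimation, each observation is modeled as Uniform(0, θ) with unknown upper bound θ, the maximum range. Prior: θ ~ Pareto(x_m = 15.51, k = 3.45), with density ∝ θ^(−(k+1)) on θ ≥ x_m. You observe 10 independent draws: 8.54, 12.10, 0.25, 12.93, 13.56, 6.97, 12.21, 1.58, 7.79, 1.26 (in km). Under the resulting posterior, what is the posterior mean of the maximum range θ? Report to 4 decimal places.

16.7558

A Pareto(scale x_m, shape k) prior on the upper bound θ of Uniform(0, θ) is conjugate: posterior is Pareto(max(x_m, max xᵢ), k + n).
Sample maximum = 13.56; prior scale x_m = 15.51 → posterior scale = max = 15.51.
Posterior shape = 3.45 + 10 = 13.45.
E[θ|data] = k·x_m/(k−1) = 13.45·15.51/12.45 = 16.7558.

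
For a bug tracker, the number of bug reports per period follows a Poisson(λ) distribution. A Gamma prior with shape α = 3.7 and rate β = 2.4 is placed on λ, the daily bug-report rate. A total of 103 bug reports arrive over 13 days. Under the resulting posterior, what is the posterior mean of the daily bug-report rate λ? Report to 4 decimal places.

6.9286

With a Gamma(shape α, rate β) prior, the Poisson likelihood is conjugate: the posterior is Gamma(α + ΣXᵢ, β + n).
Posterior: Gamma(α+S, β+n) = Gamma(3.7+103, 2.4+13) = Gamma(106.7, 15.4).
Posterior mean = α/β = 106.7/15.4 = 6.9286.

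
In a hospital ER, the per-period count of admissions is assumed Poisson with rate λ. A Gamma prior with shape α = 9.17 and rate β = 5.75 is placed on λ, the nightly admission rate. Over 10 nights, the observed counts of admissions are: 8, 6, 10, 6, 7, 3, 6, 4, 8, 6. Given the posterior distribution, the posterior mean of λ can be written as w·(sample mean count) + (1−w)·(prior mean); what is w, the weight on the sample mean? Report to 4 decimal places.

With a Gamma(shape α, rate β) prior, the Poisson likelihood is conjugate: the posterior is Gamma(α + ΣXᵢ, β + n).
Posterior mean = (α₀+S)/(β₀+n) = [n/(β₀+n)]·(S/n) + [β₀/(β₀+n)]·(α₀/β₀), so only n and β₀ enter the weight.
Weight on data w = n/(β₀+n) = 10/(5.75+10) = 10/15.75 = 0.6349.

0.6349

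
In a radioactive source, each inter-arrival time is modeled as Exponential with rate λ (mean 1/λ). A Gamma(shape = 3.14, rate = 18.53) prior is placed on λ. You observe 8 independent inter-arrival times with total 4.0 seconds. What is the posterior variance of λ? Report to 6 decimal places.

0.021946

With a Gamma(shape α, rate β) prior on the exponential rate λ, the posterior after n observations with total T = Σxᵢ is Gamma(α+n, β+T).
Posterior: Gamma(3.14+8, 18.53+4.0) = Gamma(11.14, 22.53).
Var = α/β² = 0.021946.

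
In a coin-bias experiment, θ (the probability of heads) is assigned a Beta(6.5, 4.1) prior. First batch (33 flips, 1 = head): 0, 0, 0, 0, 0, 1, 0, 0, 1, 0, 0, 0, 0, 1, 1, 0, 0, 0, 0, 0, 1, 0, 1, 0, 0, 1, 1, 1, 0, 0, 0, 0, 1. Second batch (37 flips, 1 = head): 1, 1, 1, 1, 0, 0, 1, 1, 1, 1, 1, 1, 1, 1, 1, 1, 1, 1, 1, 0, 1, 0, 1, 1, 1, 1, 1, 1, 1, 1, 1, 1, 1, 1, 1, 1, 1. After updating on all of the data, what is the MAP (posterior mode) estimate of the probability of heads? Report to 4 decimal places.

The Beta prior is conjugate to a Binomial/Bernoulli likelihood; the update adds successes to α and failures to β.
After batch 1: Beta(6.5+10, 4.1+23) = Beta(16.5, 27.1).
After batch 2: Beta(16.5+33, 27.1+4) = Beta(49.5, 31.1).
Mode of Beta(a,b) for a,b>1 is (a−1)/(a+b−2) = 48.5/78.6 = 0.6170.

0.6170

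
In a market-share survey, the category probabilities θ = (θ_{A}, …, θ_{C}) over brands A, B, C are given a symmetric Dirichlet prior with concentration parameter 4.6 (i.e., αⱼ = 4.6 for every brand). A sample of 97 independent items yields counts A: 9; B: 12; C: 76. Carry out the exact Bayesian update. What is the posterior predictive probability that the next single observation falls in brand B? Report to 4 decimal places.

The Dirichlet prior is conjugate to the Multinomial likelihood: each posterior αⱼ = prior αⱼ + observed count nⱼ.
Posterior concentration: (13.6, 16.6, 80.6), total = 110.8.
P(next = B | data) = α_{B}/Σα = 0.1498.

0.1498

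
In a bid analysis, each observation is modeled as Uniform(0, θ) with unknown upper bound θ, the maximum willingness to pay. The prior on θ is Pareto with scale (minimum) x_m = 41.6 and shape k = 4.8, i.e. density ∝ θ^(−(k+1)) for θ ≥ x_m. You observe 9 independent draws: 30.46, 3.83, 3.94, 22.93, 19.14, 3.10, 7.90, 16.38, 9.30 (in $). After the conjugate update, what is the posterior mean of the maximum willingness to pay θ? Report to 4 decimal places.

A Pareto(scale x_m, shape k) prior on the upper bound θ of Uniform(0, θ) is conjugate: posterior is Pareto(max(x_m, max xᵢ), k + n).
Sample maximum = 30.46; prior scale x_m = 41.6 → posterior scale = max = 41.60.
Posterior shape = 4.8 + 9 = 13.8.
E[θ|data] = k·x_m/(k−1) = 13.8·41.60/12.8 = 44.8500.

44.8500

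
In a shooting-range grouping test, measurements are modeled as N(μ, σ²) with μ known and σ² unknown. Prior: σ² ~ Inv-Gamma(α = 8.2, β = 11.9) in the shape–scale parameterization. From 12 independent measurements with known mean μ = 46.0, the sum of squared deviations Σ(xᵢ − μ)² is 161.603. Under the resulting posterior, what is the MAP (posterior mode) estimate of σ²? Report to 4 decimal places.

6.0988

With known mean μ and an Inverse-Gamma(α, β) prior on σ², the Normal likelihood is conjugate: posterior is Inv-Gamma(α + n/2, β + Σ(xᵢ−μ)²/2).
Posterior: Inv-Gamma(8.2 + 12/2, 11.9 + 161.603/2) = Inv-Gamma(14.20, 92.7015).
Mode = β/(α+1) = 92.7015/15.20 = 6.0988.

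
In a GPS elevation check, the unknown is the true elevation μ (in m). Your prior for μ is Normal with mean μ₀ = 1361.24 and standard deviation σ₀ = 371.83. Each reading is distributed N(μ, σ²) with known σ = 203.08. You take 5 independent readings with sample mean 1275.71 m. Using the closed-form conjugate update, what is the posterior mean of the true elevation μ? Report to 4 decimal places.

1280.5253

For Normal data with known variance σ², a Normal(μ₀, σ₀²) prior on μ is conjugate. Posterior precision = 1/σ₀² + n/σ²; posterior mean is the precision-weighted average of μ₀ and x̄.
n·x̄ = 5·1275.71 = 6378.55.
σ₀² = 371.83² = 138257.5489, σ² = 203.08² = 41241.4864; σ² + n·σ₀² = 41241.4864 + 5·138257.5489 = 732529.2309.
Posterior mean = (μ₀/σ₀² + n·x̄/σ²)/(1/σ₀² + n/σ²) = (σ²·μ₀ + σ₀²·n·x̄)/(σ² + n·σ₀²) = (41241.4864·1361.24 + 138257.5489·6378.55)/732529.2309 = 938022249.483231/732529.2309 = 1280.5253.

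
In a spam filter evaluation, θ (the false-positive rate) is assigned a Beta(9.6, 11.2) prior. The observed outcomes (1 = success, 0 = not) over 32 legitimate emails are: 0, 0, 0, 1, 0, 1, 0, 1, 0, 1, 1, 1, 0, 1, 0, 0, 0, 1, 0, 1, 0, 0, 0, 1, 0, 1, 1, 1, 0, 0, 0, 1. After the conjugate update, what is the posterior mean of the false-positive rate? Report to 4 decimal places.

The Beta prior is conjugate to a Binomial/Bernoulli likelihood; the update adds successes to α and failures to β.
Posterior: Beta(α+k, β+n−k) = Beta(9.6+14, 11.2+18) = Beta(23.6, 29.2).
Posterior mean = α/(α+β) = 23.6/52.8 = 0.4470.

0.4470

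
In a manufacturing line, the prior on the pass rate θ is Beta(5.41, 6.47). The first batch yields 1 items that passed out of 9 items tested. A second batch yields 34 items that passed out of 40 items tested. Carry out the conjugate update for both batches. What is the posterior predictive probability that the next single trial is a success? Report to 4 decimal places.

The Beta prior is conjugate to a Binomial/Bernoulli likelihood; the update adds successes to α and failures to β.
After batch 1: Beta(5.41+1, 6.47+8) = Beta(6.41, 14.47).
After batch 2: Beta(6.41+34, 14.47+6) = Beta(40.41, 20.47).
For a single future Bernoulli trial, P(success | data) = α/(α+β) = 0.6638.

0.6638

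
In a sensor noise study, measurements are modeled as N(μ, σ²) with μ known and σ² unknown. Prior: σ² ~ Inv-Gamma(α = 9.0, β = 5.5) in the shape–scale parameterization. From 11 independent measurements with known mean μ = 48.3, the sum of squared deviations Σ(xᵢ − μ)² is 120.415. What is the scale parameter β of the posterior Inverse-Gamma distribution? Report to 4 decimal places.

65.7075

With known mean μ and an Inverse-Gamma(α, β) prior on σ², the Normal likelihood is conjugate: posterior is Inv-Gamma(α + n/2, β + Σ(xᵢ−μ)²/2).
Posterior: Inv-Gamma(9.0 + 11/2, 5.5 + 120.415/2) = Inv-Gamma(14.50, 65.7075).
Posterior β = 65.7075.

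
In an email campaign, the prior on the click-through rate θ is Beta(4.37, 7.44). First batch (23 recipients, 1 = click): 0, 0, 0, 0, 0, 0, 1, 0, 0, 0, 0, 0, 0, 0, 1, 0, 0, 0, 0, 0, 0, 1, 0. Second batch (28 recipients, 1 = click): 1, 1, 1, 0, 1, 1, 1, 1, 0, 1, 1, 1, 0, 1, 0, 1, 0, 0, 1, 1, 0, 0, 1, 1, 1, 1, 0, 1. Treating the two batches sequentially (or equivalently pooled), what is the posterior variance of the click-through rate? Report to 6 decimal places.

The Beta prior is conjugate to a Binomial/Bernoulli likelihood; the update adds successes to α and failures to β.
After batch 1: Beta(4.37+3, 7.44+20) = Beta(7.37, 27.44).
After batch 2: Beta(7.37+19, 27.44+9) = Beta(26.37, 36.44).
Var = αβ/((α+β)²(α+β+1)) = 26.37·36.44/(62.81²·63.81) = 0.003817.

0.003817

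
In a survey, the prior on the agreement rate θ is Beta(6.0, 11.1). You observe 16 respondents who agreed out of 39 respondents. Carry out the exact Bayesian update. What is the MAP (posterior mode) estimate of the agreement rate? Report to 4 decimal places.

The Beta prior is conjugate to a Binomial/Bernoulli likelihood; the update adds successes to α and failures to β.
Posterior: Beta(α+k, β+n−k) = Beta(6.0+16, 11.1+23) = Beta(22.0, 34.1).
Mode of Beta(a,b) for a,b>1 is (a−1)/(a+b−2) = 21.0/54.1 = 0.3882.

0.3882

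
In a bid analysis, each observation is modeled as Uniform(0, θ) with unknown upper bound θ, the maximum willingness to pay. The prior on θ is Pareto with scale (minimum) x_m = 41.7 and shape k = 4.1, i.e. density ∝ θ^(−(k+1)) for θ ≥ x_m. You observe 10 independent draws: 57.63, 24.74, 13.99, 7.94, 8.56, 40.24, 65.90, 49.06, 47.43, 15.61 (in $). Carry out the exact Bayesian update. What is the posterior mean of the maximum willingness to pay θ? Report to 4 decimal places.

A Pareto(scale x_m, shape k) prior on the upper bound θ of Uniform(0, θ) is conjugate: posterior is Pareto(max(x_m, max xᵢ), k + n).
Sample maximum = 65.90; prior scale x_m = 41.7 → posterior scale = max = 65.90.
Posterior shape = 4.1 + 10 = 14.1.
E[θ|data] = k·x_m/(k−1) = 14.1·65.90/13.1 = 70.9305.

70.9305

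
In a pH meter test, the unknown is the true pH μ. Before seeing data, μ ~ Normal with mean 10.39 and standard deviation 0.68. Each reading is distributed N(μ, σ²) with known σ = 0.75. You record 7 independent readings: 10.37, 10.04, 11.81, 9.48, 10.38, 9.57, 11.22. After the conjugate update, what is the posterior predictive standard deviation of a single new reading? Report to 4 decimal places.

For Normal data with known variance σ², a Normal(μ₀, σ₀²) prior on μ is conjugate. Posterior precision = 1/σ₀² + n/σ²; posterior mean is the precision-weighted average of μ₀ and x̄.
σ₀² = 0.68² = 0.4624, σ² = 0.75² = 0.5625; σ² + n·σ₀² = 0.5625 + 7·0.4624 = 3.7993.
Posterior precision = 1/σ₀² + n/σ² = 1/0.4624 + 7/0.5625 = (σ² + n·σ₀²)/(σ₀²σ²) = 3.7993/(0.4624·0.5625); posterior variance σₙ² = σ₀²σ²/(σ² + n·σ₀²) = 0.4624·0.5625/3.7993 = 0.068460.
Predictive variance for one new observation = σₙ² + σ² = 0.4624·0.5625/3.7993 + 0.5625 = σ²·(σ₀² + 3.7993)/3.7993 = 0.5625·4.2617/3.7993 = 0.630960; SD = √(0.5625·4.2617/3.7993) = 0.7943.

0.7943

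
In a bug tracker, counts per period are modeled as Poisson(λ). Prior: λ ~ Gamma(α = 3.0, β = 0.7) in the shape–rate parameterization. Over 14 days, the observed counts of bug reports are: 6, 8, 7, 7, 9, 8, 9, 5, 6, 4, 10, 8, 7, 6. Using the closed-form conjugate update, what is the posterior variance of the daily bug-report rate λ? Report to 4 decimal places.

With a Gamma(shape α, rate β) prior, the Poisson likelihood is conjugate: the posterior is Gamma(α + ΣXᵢ, β + n).
Sum of counts S = 100 over n = 14 days.
Posterior: Gamma(α+S, β+n) = Gamma(3.0+100, 0.7+14) = Gamma(103.0, 14.7).
Var = α/β² = 103.0/14.7² = 0.4767.

0.4767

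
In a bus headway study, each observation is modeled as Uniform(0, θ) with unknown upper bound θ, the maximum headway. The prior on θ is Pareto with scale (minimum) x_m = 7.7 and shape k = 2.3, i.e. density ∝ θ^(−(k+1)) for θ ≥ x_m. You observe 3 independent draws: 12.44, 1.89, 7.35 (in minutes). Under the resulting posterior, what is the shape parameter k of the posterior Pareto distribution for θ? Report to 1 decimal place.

5.3

A Pareto(scale x_m, shape k) prior on the upper bound θ of Uniform(0, θ) is conjugate: posterior is Pareto(max(x_m, max xᵢ), k + n).
Sample maximum = 12.44; prior scale x_m = 7.7 → posterior scale = max = 12.44.
Posterior shape = 2.3 + 3 = 5.3.
Posterior shape k = 5.3.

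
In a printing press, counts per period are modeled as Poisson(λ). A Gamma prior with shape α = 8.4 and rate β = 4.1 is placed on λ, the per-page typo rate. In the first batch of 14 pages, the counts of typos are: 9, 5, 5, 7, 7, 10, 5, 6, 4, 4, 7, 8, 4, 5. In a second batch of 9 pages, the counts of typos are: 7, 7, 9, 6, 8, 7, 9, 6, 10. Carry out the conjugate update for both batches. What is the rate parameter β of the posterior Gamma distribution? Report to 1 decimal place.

27.1

With a Gamma(shape α, rate β) prior, the Poisson likelihood is conjugate: the posterior is Gamma(α + ΣXᵢ, β + n).
Batch 1: sum of counts S = 86 over n = 14 pages.
After batch 1: Gamma(α+S, β+n) = Gamma(8.4+86, 4.1+14) = Gamma(94.4, 18.1).
Batch 2: sum of counts S = 69 over n = 9 pages.
After batch 2: Gamma(α+S, β+n) = Gamma(94.4+69, 18.1+9) = Gamma(163.4, 27.1).
Posterior β = 27.1.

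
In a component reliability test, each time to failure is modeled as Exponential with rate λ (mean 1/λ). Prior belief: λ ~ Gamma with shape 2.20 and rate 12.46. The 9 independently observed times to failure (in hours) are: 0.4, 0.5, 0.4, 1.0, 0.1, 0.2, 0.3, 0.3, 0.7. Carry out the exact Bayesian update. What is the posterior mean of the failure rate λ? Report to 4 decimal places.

With a Gamma(shape α, rate β) prior on the exponential rate λ, the posterior after n observations with total T = Σxᵢ is Gamma(α+n, β+T).
Sum of observations T = 3.9 hours; n = 9.
Posterior: Gamma(2.20+9, 12.46+3.9) = Gamma(11.20, 16.36).
Posterior mean of λ = α/β = 11.20/16.36 = 0.6846.

0.6846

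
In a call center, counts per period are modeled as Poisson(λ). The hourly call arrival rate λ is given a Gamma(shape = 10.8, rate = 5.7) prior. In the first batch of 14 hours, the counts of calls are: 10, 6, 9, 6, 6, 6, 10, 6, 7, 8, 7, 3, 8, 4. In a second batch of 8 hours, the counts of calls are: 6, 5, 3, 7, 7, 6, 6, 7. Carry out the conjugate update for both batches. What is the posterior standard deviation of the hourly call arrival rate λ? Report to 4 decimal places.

With a Gamma(shape α, rate β) prior, the Poisson likelihood is conjugate: the posterior is Gamma(α + ΣXᵢ, β + n).
Batch 1: sum of counts S = 96 over n = 14 hours.
After batch 1: Gamma(α+S, β+n) = Gamma(10.8+96, 5.7+14) = Gamma(106.8, 19.7).
Batch 2: sum of counts S = 47 over n = 8 hours.
After batch 2: Gamma(α+S, β+n) = Gamma(106.8+47, 19.7+8) = Gamma(153.8, 27.7).
SD = √α/β = √153.8/27.7 = 0.4477.

0.4477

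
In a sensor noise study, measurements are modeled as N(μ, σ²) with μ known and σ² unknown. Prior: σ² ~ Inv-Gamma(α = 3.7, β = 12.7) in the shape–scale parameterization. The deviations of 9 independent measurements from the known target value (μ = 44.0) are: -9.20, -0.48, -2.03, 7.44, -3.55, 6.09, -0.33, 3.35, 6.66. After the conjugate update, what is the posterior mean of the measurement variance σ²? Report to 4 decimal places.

19.1057

With known mean μ and an Inverse-Gamma(α, β) prior on σ², the Normal likelihood is conjugate: posterior is Inv-Gamma(α + n/2, β + Σ(xᵢ−μ)²/2).
Σ(xᵢ−μ)² = (-9.20)² + (-0.48)² + (-2.03)² + (7.44)² + (-3.55)² + (6.09)² + (-0.33)² + (3.35)² + (6.66)² = 249.7225.
Posterior: Inv-Gamma(3.7 + 9/2, 12.7 + 249.7225/2) = Inv-Gamma(8.20, 137.56125).
E[σ²|data] = β/(α−1) = 137.56125/7.20 = 19.1057.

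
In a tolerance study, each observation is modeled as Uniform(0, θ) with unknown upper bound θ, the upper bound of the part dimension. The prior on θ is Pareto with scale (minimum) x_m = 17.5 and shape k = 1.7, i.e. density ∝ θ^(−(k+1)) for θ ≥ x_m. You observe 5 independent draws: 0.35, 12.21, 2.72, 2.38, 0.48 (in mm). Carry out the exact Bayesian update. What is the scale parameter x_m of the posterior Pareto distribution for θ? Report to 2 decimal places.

17.50

A Pareto(scale x_m, shape k) prior on the upper bound θ of Uniform(0, θ) is conjugate: posterior is Pareto(max(x_m, max xᵢ), k + n).
Sample maximum = 12.21; prior scale x_m = 17.5 → posterior scale = max = 17.50.
Posterior shape = 1.7 + 5 = 6.7.
Posterior scale x_m = 17.50.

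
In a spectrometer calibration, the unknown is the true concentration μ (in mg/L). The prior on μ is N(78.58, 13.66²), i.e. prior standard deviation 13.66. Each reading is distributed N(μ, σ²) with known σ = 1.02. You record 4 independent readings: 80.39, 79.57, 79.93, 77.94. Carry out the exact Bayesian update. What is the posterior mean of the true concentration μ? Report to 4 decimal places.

79.4563

For Normal data with known variance σ², a Normal(μ₀, σ₀²) prior on μ is conjugate. Posterior precision = 1/σ₀² + n/σ²; posterior mean is the precision-weighted average of μ₀ and x̄.
Σxᵢ = 80.39 + 79.57 + 79.93 + 77.94 = 317.83, so n·x̄ = 317.83.
σ₀² = 13.66² = 186.5956, σ² = 1.02² = 1.0404; σ² + n·σ₀² = 1.0404 + 4·186.5956 = 747.4228.
Posterior mean = (μ₀/σ₀² + n·x̄/σ²)/(1/σ₀² + n/σ²) = (σ²·μ₀ + σ₀²·n·x̄)/(σ² + n·σ₀²) = (1.0404·78.58 + 186.5956·317.83)/747.4228 = 59387.43418/747.4228 = 79.4563.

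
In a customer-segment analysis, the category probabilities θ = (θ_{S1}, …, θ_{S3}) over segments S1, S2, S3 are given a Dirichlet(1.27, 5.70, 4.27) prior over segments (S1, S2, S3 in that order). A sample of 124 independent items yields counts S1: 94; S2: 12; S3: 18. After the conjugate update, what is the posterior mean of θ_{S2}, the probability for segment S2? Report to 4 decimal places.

0.1309

The Dirichlet prior is conjugate to the Multinomial likelihood: each posterior αⱼ = prior αⱼ + observed count nⱼ.
Posterior concentration: (95.27, 17.70, 22.27), total = 135.24.
E[θ_{S2}|data] = α_{S2}/Σα = 17.70/135.24 = 0.1309.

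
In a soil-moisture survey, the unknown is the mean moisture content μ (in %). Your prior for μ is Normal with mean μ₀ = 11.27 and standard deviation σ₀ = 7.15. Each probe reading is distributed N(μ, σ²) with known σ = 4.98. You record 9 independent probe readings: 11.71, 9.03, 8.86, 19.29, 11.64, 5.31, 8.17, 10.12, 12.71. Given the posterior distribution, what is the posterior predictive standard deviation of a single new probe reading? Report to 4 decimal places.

5.2359

For Normal data with known variance σ², a Normal(μ₀, σ₀²) prior on μ is conjugate. Posterior precision = 1/σ₀² + n/σ²; posterior mean is the precision-weighted average of μ₀ and x̄.
σ₀² = 7.15² = 51.1225, σ² = 4.98² = 24.8004; σ² + n·σ₀² = 24.8004 + 9·51.1225 = 484.9029.
Posterior precision = 1/σ₀² + n/σ² = 1/51.1225 + 9/24.8004 = (σ² + n·σ₀²)/(σ₀²σ²) = 484.9029/(51.1225·24.8004); posterior variance σₙ² = σ₀²σ²/(σ² + n·σ₀²) = 51.1225·24.8004/484.9029 = 2.614665.
Predictive variance for one new observation = σₙ² + σ² = 51.1225·24.8004/484.9029 + 24.8004 = σ²·(σ₀² + 484.9029)/484.9029 = 24.8004·536.0254/484.9029 = 27.415065; SD = √(24.8004·536.0254/484.9029) = 5.2359.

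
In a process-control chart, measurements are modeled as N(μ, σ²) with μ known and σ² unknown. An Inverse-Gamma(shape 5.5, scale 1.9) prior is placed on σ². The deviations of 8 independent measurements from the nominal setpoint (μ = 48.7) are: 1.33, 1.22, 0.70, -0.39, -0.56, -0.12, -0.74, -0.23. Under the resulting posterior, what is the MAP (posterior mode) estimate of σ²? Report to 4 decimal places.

0.4109

With known mean μ and an Inverse-Gamma(α, β) prior on σ², the Normal likelihood is conjugate: posterior is Inv-Gamma(α + n/2, β + Σ(xᵢ−μ)²/2).
Σ(xᵢ−μ)² = (1.33)² + (1.22)² + (0.70)² + (-0.39)² + (-0.56)² + (-0.12)² + (-0.74)² + (-0.23)² = 4.8279.
Posterior: Inv-Gamma(5.5 + 8/2, 1.9 + 4.8279/2) = Inv-Gamma(9.50, 4.31395).
Mode = β/(α+1) = 4.31395/10.50 = 0.4109.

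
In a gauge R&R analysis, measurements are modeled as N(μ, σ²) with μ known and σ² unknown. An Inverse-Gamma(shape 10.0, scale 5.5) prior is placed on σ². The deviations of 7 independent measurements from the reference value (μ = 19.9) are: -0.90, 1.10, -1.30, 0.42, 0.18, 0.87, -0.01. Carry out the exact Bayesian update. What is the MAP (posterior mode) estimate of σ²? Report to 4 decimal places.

With known mean μ and an Inverse-Gamma(α, β) prior on σ², the Normal likelihood is conjugate: posterior is Inv-Gamma(α + n/2, β + Σ(xᵢ−μ)²/2).
Σ(xᵢ−μ)² = (-0.90)² + (1.10)² + (-1.30)² + (0.42)² + (0.18)² + (0.87)² + (-0.01)² = 4.6758.
Posterior: Inv-Gamma(10.0 + 7/2, 5.5 + 4.6758/2) = Inv-Gamma(13.50, 7.83790).
Mode = β/(α+1) = 7.83790/14.50 = 0.5405.

0.5405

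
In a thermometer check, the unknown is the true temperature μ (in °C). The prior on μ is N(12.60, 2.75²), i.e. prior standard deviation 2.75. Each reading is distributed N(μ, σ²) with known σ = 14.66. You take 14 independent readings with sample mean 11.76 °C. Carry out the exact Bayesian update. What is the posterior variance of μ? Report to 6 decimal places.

For Normal data with known variance σ², a Normal(μ₀, σ₀²) prior on μ is conjugate. Posterior precision = 1/σ₀² + n/σ²; posterior mean is the precision-weighted average of μ₀ and x̄.
σ₀² = 2.75² = 7.5625, σ² = 14.66² = 214.9156; σ² + n·σ₀² = 214.9156 + 14·7.5625 = 320.7906.
Posterior precision = 1/σ₀² + n/σ² = 1/7.5625 + 14/214.9156 = (σ² + n·σ₀²)/(σ₀²σ²) = 320.7906/(7.5625·214.9156); posterior variance σₙ² = σ₀²σ²/(σ² + n·σ₀²) = 7.5625·214.9156/320.7906 = 5.066543.

5.066543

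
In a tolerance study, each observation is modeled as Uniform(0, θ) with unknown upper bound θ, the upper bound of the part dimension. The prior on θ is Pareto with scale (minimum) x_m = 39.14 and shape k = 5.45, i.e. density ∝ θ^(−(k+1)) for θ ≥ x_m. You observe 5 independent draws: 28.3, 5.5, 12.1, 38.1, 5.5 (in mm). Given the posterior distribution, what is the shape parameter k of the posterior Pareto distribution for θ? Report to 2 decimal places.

10.45

A Pareto(scale x_m, shape k) prior on the upper bound θ of Uniform(0, θ) is conjugate: posterior is Pareto(max(x_m, max xᵢ), k + n).
Sample maximum = 38.1; prior scale x_m = 39.14 → posterior scale = max = 39.14.
Posterior shape = 5.45 + 5 = 10.45.
Posterior shape k = 10.45.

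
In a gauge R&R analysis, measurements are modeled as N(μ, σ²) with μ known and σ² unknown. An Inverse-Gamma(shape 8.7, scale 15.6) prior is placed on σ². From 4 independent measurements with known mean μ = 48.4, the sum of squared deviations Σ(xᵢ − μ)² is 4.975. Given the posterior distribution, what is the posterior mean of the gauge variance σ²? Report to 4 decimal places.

With known mean μ and an Inverse-Gamma(α, β) prior on σ², the Normal likelihood is conjugate: posterior is Inv-Gamma(α + n/2, β + Σ(xᵢ−μ)²/2).
Posterior: Inv-Gamma(8.7 + 4/2, 15.6 + 4.975/2) = Inv-Gamma(10.70, 18.0875).
E[σ²|data] = β/(α−1) = 18.0875/9.70 = 1.8647.

1.8647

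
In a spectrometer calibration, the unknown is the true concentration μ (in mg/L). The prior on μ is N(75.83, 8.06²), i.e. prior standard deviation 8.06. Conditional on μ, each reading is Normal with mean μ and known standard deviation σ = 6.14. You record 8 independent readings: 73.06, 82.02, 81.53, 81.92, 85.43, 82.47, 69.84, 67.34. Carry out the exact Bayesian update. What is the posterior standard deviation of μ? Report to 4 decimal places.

For Normal data with known variance σ², a Normal(μ₀, σ₀²) prior on μ is conjugate. Posterior precision = 1/σ₀² + n/σ²; posterior mean is the precision-weighted average of μ₀ and x̄.
σ₀² = 8.06² = 64.9636, σ² = 6.14² = 37.6996; σ² + n·σ₀² = 37.6996 + 8·64.9636 = 557.4084.
Posterior precision = 1/σ₀² + n/σ² = 1/64.9636 + 8/37.6996 = (σ² + n·σ₀²)/(σ₀²σ²) = 557.4084/(64.9636·37.6996); posterior variance σₙ² = σ₀²σ²/(σ² + n·σ₀²) = 64.9636·37.6996/557.4084 = 4.393730.
Posterior SD = √σₙ² = √(64.9636·37.6996/557.4084) = 2.0961.

2.0961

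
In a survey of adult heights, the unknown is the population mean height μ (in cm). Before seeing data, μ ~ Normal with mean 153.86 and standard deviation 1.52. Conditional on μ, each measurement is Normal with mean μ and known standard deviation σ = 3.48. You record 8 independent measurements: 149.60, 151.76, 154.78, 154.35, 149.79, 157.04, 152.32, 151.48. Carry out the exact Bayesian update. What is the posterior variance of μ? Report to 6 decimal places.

For Normal data with known variance σ², a Normal(μ₀, σ₀²) prior on μ is conjugate. Posterior precision = 1/σ₀² + n/σ²; posterior mean is the precision-weighted average of μ₀ and x̄.
σ₀² = 1.52² = 2.3104, σ² = 3.48² = 12.1104; σ² + n·σ₀² = 12.1104 + 8·2.3104 = 30.5936.
Posterior precision = 1/σ₀² + n/σ² = 1/2.3104 + 8/12.1104 = (σ² + n·σ₀²)/(σ₀²σ²) = 30.5936/(2.3104·12.1104); posterior variance σₙ² = σ₀²σ²/(σ² + n·σ₀²) = 2.3104·12.1104/30.5936 = 0.914566.

0.914566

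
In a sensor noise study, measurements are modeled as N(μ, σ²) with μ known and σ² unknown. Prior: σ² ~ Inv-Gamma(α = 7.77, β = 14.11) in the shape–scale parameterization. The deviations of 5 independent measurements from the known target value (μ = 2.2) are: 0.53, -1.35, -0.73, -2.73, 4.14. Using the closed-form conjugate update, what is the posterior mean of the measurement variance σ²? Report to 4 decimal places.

2.9908

With known mean μ and an Inverse-Gamma(α, β) prior on σ², the Normal likelihood is conjugate: posterior is Inv-Gamma(α + n/2, β + Σ(xᵢ−μ)²/2).
Σ(xᵢ−μ)² = (0.53)² + (-1.35)² + (-0.73)² + (-2.73)² + (4.14)² = 27.2288.
Posterior: Inv-Gamma(7.77 + 5/2, 14.11 + 27.2288/2) = Inv-Gamma(10.27, 27.72440).
E[σ²|data] = β/(α−1) = 27.72440/9.27 = 2.9908.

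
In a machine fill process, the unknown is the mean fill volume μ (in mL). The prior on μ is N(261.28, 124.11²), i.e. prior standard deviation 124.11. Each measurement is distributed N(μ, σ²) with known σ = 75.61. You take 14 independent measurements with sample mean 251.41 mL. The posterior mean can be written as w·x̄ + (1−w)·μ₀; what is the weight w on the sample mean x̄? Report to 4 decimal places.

For Normal data with known variance σ², a Normal(μ₀, σ₀²) prior on μ is conjugate. Posterior precision = 1/σ₀² + n/σ²; posterior mean is the precision-weighted average of μ₀ and x̄.
σ₀² = 124.11² = 15403.2921, σ² = 75.61² = 5716.8721. Prior precision 1/σ₀² = 1/15403.2921; data precision n/σ² = 14/5716.8721.
w = (n/σ²)/(1/σ₀² + n/σ²) = n·σ₀²/(σ² + n·σ₀²) = 14·15403.2921/(5716.8721 + 14·15403.2921) = 215646.0894/221362.9615 = 0.9742.

0.9742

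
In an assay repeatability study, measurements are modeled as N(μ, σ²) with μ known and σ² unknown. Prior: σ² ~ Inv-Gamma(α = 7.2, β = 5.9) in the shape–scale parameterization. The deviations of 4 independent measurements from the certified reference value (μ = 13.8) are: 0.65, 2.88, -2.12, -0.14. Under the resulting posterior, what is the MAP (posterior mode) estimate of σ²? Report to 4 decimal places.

With known mean μ and an Inverse-Gamma(α, β) prior on σ², the Normal likelihood is conjugate: posterior is Inv-Gamma(α + n/2, β + Σ(xᵢ−μ)²/2).
Σ(xᵢ−μ)² = (0.65)² + (2.88)² + (-2.12)² + (-0.14)² = 13.2309.
Posterior: Inv-Gamma(7.2 + 4/2, 5.9 + 13.2309/2) = Inv-Gamma(9.20, 12.51545).
Mode = β/(α+1) = 12.51545/10.20 = 1.2270.

1.2270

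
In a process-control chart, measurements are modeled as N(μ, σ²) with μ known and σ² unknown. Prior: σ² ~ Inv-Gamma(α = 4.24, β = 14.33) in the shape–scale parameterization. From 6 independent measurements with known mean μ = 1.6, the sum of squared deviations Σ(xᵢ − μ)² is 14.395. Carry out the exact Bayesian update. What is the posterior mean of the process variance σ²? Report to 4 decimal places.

With known mean μ and an Inverse-Gamma(α, β) prior on σ², the Normal likelihood is conjugate: posterior is Inv-Gamma(α + n/2, β + Σ(xᵢ−μ)²/2).
Posterior: Inv-Gamma(4.24 + 6/2, 14.33 + 14.395/2) = Inv-Gamma(7.24, 21.5275).
E[σ²|data] = β/(α−1) = 21.5275/6.24 = 3.4499.

3.4499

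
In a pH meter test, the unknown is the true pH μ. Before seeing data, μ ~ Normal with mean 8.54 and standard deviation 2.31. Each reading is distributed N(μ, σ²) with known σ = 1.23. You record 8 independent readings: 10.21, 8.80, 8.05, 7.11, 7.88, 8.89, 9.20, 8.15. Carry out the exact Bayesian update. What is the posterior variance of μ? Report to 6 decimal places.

For Normal data with known variance σ², a Normal(μ₀, σ₀²) prior on μ is conjugate. Posterior precision = 1/σ₀² + n/σ²; posterior mean is the precision-weighted average of μ₀ and x̄.
σ₀² = 2.31² = 5.3361, σ² = 1.23² = 1.5129; σ² + n·σ₀² = 1.5129 + 8·5.3361 = 44.2017.
Posterior precision = 1/σ₀² + n/σ² = 1/5.3361 + 8/1.5129 = (σ² + n·σ₀²)/(σ₀²σ²) = 44.2017/(5.3361·1.5129); posterior variance σₙ² = σ₀²σ²/(σ² + n·σ₀²) = 5.3361·1.5129/44.2017 = 0.182640.

0.182640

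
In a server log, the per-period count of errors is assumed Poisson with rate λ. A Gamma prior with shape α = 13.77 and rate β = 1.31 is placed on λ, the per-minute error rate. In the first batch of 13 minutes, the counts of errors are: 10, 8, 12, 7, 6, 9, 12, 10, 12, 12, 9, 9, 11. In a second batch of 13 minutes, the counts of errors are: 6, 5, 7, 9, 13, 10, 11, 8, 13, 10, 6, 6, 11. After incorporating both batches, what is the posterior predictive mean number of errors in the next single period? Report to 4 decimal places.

9.3654

With a Gamma(shape α, rate β) prior, the Poisson likelihood is conjugate: the posterior is Gamma(α + ΣXᵢ, β + n).
Batch 1: sum of counts S = 127 over n = 13 minutes.
After batch 1: Gamma(α+S, β+n) = Gamma(13.77+127, 1.31+13) = Gamma(140.77, 14.31).
Batch 2: sum of counts S = 115 over n = 13 minutes.
After batch 2: Gamma(α+S, β+n) = Gamma(140.77+115, 14.31+13) = Gamma(255.77, 27.31).
The predictive distribution for one future period is NegBinom with mean α/β = 9.3654.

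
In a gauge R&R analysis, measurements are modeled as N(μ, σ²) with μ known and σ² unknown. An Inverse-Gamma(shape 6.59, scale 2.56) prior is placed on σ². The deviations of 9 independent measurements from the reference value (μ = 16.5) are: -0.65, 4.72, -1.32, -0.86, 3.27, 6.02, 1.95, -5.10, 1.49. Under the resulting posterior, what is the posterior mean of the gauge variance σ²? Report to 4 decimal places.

5.4147

With known mean μ and an Inverse-Gamma(α, β) prior on σ², the Normal likelihood is conjugate: posterior is Inv-Gamma(α + n/2, β + Σ(xᵢ−μ)²/2).
Σ(xᵢ−μ)² = (-0.65)² + (4.72)² + (-1.32)² + (-0.86)² + (3.27)² + (6.02)² + (1.95)² + (-5.10)² + (1.49)² = 104.1488.
Posterior: Inv-Gamma(6.59 + 9/2, 2.56 + 104.1488/2) = Inv-Gamma(11.09, 54.63440).
E[σ²|data] = β/(α−1) = 54.63440/10.09 = 5.4147.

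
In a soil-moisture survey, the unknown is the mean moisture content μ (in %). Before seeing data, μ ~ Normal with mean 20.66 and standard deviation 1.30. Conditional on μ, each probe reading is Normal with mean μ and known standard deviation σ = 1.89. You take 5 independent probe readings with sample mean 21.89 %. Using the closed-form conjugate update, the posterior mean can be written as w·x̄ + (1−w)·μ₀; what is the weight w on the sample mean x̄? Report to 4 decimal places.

For Normal data with known variance σ², a Normal(μ₀, σ₀²) prior on μ is conjugate. Posterior precision = 1/σ₀² + n/σ²; posterior mean is the precision-weighted average of μ₀ and x̄.
σ₀² = 1.30² = 1.69, σ² = 1.89² = 3.5721. Prior precision 1/σ₀² = 1/1.69; data precision n/σ² = 5/3.5721.
w = (n/σ²)/(1/σ₀² + n/σ²) = n·σ₀²/(σ² + n·σ₀²) = 5·1.69/(3.5721 + 5·1.69) = 8.45/12.0221 = 0.7029.

0.7029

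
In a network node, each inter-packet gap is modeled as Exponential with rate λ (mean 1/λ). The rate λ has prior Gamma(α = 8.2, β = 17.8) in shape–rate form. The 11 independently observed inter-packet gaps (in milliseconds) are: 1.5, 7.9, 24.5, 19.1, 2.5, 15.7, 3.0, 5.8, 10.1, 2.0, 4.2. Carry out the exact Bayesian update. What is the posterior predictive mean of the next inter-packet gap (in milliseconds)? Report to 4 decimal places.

6.2692

With a Gamma(shape α, rate β) prior on the exponential rate λ, the posterior after n observations with total T = Σxᵢ is Gamma(α+n, β+T).
Sum of observations T = 96.3 milliseconds; n = 11.
Posterior: Gamma(8.2+11, 17.8+96.3) = Gamma(19.2, 114.1).
The predictive distribution for the next observation is Lomax; its mean is β/(α−1) = 114.1/18.2 = 6.2692.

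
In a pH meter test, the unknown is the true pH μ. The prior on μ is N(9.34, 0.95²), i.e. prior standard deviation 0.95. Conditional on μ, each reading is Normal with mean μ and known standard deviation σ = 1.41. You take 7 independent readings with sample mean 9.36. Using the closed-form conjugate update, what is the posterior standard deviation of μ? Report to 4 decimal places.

0.4648

For Normal data with known variance σ², a Normal(μ₀, σ₀²) prior on μ is conjugate. Posterior precision = 1/σ₀² + n/σ²; posterior mean is the precision-weighted average of μ₀ and x̄.
σ₀² = 0.95² = 0.9025, σ² = 1.41² = 1.9881; σ² + n·σ₀² = 1.9881 + 7·0.9025 = 8.3056.
Posterior precision = 1/σ₀² + n/σ² = 1/0.9025 + 7/1.9881 = (σ² + n·σ₀²)/(σ₀²σ²) = 8.3056/(0.9025·1.9881); posterior variance σₙ² = σ₀²σ²/(σ² + n·σ₀²) = 0.9025·1.9881/8.3056 = 0.216030.
Posterior SD = √σₙ² = √(0.9025·1.9881/8.3056) = 0.4648.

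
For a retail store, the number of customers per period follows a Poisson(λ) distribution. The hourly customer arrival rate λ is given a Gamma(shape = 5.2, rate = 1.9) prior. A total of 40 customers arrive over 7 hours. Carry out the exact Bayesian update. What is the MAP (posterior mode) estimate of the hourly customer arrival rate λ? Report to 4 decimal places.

With a Gamma(shape α, rate β) prior, the Poisson likelihood is conjugate: the posterior is Gamma(α + ΣXᵢ, β + n).
Posterior: Gamma(α+S, β+n) = Gamma(5.2+40, 1.9+7) = Gamma(45.2, 8.9).
Mode of Gamma(α,β) for α≥1 is (α−1)/β = 44.2/8.9 = 4.9663.

4.9663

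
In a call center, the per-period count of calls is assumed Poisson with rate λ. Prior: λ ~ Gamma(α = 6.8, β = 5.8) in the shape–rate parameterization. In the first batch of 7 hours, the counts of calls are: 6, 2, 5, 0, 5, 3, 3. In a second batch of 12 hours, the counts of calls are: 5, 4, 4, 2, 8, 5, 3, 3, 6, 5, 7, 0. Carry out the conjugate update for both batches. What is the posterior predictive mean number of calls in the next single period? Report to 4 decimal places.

3.3387

With a Gamma(shape α, rate β) prior, the Poisson likelihood is conjugate: the posterior is Gamma(α + ΣXᵢ, β + n).
Batch 1: sum of counts S = 24 over n = 7 hours.
After batch 1: Gamma(α+S, β+n) = Gamma(6.8+24, 5.8+7) = Gamma(30.8, 12.8).
Batch 2: sum of counts S = 52 over n = 12 hours.
After batch 2: Gamma(α+S, β+n) = Gamma(30.8+52, 12.8+12) = Gamma(82.8, 24.8).
The predictive distribution for one future period is NegBinom with mean α/β = 3.3387.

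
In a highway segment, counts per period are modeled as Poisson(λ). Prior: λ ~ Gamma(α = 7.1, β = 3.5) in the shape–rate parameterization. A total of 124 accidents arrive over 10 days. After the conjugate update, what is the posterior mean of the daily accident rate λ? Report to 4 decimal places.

With a Gamma(shape α, rate β) prior, the Poisson likelihood is conjugate: the posterior is Gamma(α + ΣXᵢ, β + n).
Posterior: Gamma(α+S, β+n) = Gamma(7.1+124, 3.5+10) = Gamma(131.1, 13.5).
Posterior mean = α/β = 131.1/13.5 = 9.7111.

9.7111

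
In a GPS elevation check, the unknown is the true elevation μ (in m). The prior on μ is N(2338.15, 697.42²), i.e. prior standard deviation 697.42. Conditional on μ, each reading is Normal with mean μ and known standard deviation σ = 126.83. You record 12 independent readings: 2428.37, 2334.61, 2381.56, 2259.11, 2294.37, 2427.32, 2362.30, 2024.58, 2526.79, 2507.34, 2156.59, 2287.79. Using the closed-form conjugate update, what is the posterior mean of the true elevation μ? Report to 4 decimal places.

2332.5762

For Normal data with known variance σ², a Normal(μ₀, σ₀²) prior on μ is conjugate. Posterior precision = 1/σ₀² + n/σ²; posterior mean is the precision-weighted average of μ₀ and x̄.
Σxᵢ = 2428.37 + 2334.61 + 2381.56 + 2259.11 + 2294.37 + 2427.32 + 2362.30 + 2024.58 + 2526.79 + 2507.34 + 2156.59 + 2287.79 = 27990.73, so n·x̄ = 27990.73.
σ₀² = 697.42² = 486394.6564, σ² = 126.83² = 16085.8489; σ² + n·σ₀² = 16085.8489 + 12·486394.6564 = 5852821.7257.
Posterior mean = (μ₀/σ₀² + n·x̄/σ²)/(1/σ₀² + n/σ²) = (σ²·μ₀ + σ₀²·n·x̄)/(σ² + n·σ₀²) = (16085.8489·2338.15 + 486394.6564·27990.73)/5852821.7257 = 13652152628.340707/5852821.7257 = 2332.5762.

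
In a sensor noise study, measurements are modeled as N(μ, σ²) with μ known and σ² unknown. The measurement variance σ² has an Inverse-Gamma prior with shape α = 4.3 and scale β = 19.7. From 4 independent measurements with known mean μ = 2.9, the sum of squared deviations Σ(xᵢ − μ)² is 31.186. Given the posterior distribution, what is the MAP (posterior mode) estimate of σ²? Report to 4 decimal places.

With known mean μ and an Inverse-Gamma(α, β) prior on σ², the Normal likelihood is conjugate: posterior is Inv-Gamma(α + n/2, β + Σ(xᵢ−μ)²/2).
Posterior: Inv-Gamma(4.3 + 4/2, 19.7 + 31.186/2) = Inv-Gamma(6.30, 35.2930).
Mode = β/(α+1) = 35.2930/7.30 = 4.8347.

4.8347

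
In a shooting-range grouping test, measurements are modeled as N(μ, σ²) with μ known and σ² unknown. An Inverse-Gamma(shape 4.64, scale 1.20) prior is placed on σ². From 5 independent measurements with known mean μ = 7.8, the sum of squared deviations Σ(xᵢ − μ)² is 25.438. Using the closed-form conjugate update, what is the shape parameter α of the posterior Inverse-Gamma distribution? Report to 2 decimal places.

7.14

With known mean μ and an Inverse-Gamma(α, β) prior on σ², the Normal likelihood is conjugate: posterior is Inv-Gamma(α + n/2, β + Σ(xᵢ−μ)²/2).
Posterior: Inv-Gamma(4.64 + 5/2, 1.20 + 25.438/2) = Inv-Gamma(7.14, 13.9190).
Posterior α = 7.14.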